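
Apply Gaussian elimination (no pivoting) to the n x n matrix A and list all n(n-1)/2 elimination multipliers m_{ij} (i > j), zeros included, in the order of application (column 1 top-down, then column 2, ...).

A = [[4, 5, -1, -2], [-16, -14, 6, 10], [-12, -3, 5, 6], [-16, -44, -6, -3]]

Forward elimination:
R2 <- R2 - (-4)*R1:  [ 0  6  2  2 ]
R3 <- R3 - (-3)*R1:  [  0  12   2   0 ]
R4 <- R4 - (-4)*R1:  [   0  -24  -10  -11 ]
R3 <- R3 - (2)*R2:  [  0   0  -2  -4 ]
R4 <- R4 - (-4)*R2:  [  0   0  -2  -3 ]
R4 <- R4 - (1)*R3:  [ 0  0  0  1 ]
Multipliers (in order of application): m_{21} = -4, m_{31} = -3, m_{41} = -4, m_{32} = 2, m_{42} = -4, m_{43} = 1

multipliers: -4, -3, -4, 2, -4, 1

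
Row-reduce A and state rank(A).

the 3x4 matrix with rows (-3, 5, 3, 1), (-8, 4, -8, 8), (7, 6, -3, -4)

Row reduction:
R2 <- R2 - (8/3)*R1:  [     0  -28/3    -16   16/3 ]
R3 <- R3 - (-7/3)*R1:  [    0  53/3     4  -5/3 ]
R3 <- R3 - (-53/28)*R2:  [      0       0  -184/7    59/7 ]
Row echelon form:
[ -3      5       3     1 ]
[  0  -28/3     -16  16/3 ]
[  0      0  -184/7  59/7 ]
Nonzero rows / pivot columns: 3

rank(A) = 3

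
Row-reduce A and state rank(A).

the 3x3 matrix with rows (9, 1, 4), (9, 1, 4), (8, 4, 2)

rank(A) = 2

Row reduction:
R2 <- R2 - (1)*R1:  [ 0  0  0 ]
R3 <- R3 - (8/9)*R1:  [     0   28/9  -14/9 ]
R2 <-> R3   (pivot in column 2 was zero)
[ 9     1      4 ]
[ 0  28/9  -14/9 ]
[ 0     0      0 ]
Row echelon form:
[ 9     1      4 ]
[ 0  28/9  -14/9 ]
[ 0     0      0 ]
Nonzero rows / pivot columns: 2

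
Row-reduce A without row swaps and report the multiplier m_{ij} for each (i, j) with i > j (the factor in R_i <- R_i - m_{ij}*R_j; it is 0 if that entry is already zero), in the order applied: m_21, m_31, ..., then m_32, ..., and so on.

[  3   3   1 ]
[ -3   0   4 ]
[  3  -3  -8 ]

Forward elimination:
R2 <- R2 - (-1)*R1:  [ 0  3  5 ]
R3 <- R3 - (1)*R1:  [  0  -6  -9 ]
R3 <- R3 - (-2)*R2:  [ 0  0  1 ]
Multipliers (in order of application): m_{21} = -1, m_{31} = 1, m_{32} = -2

multipliers: -1, 1, -2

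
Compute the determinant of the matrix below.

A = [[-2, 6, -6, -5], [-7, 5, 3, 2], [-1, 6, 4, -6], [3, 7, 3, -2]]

det(A) = 3590

Forward elimination:
R2 <- R2 - (7/2)*R1:  [    0   -16    24  39/2 ]
R3 <- R3 - (1/2)*R1:  [    0     3     7  -7/2 ]
R4 <- R4 - (-3/2)*R1:  [     0     16     -6  -19/2 ]
R3 <- R3 - (-3/16)*R2:  [    0     0  23/2  5/32 ]
R4 <- R4 - (-1)*R2:  [  0   0  18  10 ]
R4 <- R4 - (36/23)*R3:  [        0         0         0  1795/184 ]
Upper-triangular form:
[ -2    6    -6        -5 ]
[  0  -16    24      39/2 ]
[  0    0  23/2      5/32 ]
[  0    0     0  1795/184 ]
det(A) = (-1)^0 * (-2) * (-16) * (23/2) * (1795/184) = 3590  (0 row swaps -> sign +1)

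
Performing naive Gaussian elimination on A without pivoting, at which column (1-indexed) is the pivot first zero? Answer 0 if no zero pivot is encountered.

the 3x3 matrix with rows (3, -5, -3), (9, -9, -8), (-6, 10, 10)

Naive forward elimination:
R2 <- R2 - (3)*R1:  [ 0  6  1 ]
R3 <- R3 - (-2)*R1:  [ 0  0  4 ]
All pivots nonzero; naive elimination completes without hitting a zero pivot.

first zero-pivot column = 0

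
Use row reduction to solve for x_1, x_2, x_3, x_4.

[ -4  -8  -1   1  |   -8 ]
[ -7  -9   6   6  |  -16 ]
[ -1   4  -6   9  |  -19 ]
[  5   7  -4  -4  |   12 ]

Forward elimination on [A|b]:
R2 <- R2 - (7/4)*R1:  [    0     5  31/4  17/4    -2 ]
R3 <- R3 - (1/4)*R1:  [     0      6  -23/4   35/4    -17 ]
R4 <- R4 - (-5/4)*R1:  [     0     -3  -21/4  -11/4      2 ]
R3 <- R3 - (6/5)*R2:  [       0        0  -301/20    73/20    -73/5 ]
R4 <- R4 - (-3/5)*R2:  [    0     0  -3/5  -1/5   4/5 ]
R4 <- R4 - (12/301)*R3:  [        0         0         0  -104/301   416/301 ]
Row echelon form:
[ -4  -8       -1         1  |       -8 ]
[  0   5     31/4      17/4  |       -2 ]
[  0   0  -301/20     73/20  |    -73/5 ]
[  0   0        0  -104/301  |  416/301 ]
Back-substitution:
x_4 = (416/301) / (-104/301) = -4
x_3 = (-73/5 - (73/20)*(-4)) / (-301/20) = 0
x_2 = (-2 - (31/4)*(0) - (17/4)*(-4)) / 5 = 3
x_1 = (-8 - (-8)*(3) - (-1)*(0) - (1)*(-4)) / -4 = -5

(-5, 3, 0, -4)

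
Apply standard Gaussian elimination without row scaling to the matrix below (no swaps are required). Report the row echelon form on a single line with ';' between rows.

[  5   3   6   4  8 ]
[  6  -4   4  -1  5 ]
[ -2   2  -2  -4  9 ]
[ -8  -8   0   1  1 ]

REF = [5 3 6 4 8; 0 -38/5 -16/5 -29/5 -23/5; 0 0 -18/19 -92/19 195/19; 0 0 0 -415/9 403/3]

Forward elimination:
R2 <- R2 - (6/5)*R1:  [     0  -38/5  -16/5  -29/5  -23/5 ]
R3 <- R3 - (-2/5)*R1:  [     0   16/5    2/5  -12/5   61/5 ]
R4 <- R4 - (-8/5)*R1:  [     0  -16/5   48/5   37/5   69/5 ]
R3 <- R3 - (-8/19)*R2:  [      0       0  -18/19  -92/19  195/19 ]
R4 <- R4 - (8/19)*R2:  [      0       0  208/19  187/19  299/19 ]
R4 <- R4 - (-104/9)*R3:  [      0       0       0  -415/9   403/3 ]
Row echelon form:
[ 5      3       6       4       8 ]
[ 0  -38/5   -16/5   -29/5   -23/5 ]
[ 0      0  -18/19  -92/19  195/19 ]
[ 0      0       0  -415/9   403/3 ]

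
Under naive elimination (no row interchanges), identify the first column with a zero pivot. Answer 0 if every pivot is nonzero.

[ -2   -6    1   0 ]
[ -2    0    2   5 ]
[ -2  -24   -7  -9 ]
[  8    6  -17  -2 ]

first zero-pivot column = 0

Naive forward elimination:
R2 <- R2 - (1)*R1:  [ 0  6  1  5 ]
R3 <- R3 - (1)*R1:  [   0  -18   -8   -9 ]
R4 <- R4 - (-4)*R1:  [   0  -18  -13   -2 ]
R3 <- R3 - (-3)*R2:  [  0   0  -5   6 ]
R4 <- R4 - (-3)*R2:  [   0    0  -10   13 ]
R4 <- R4 - (2)*R3:  [ 0  0  0  1 ]
All pivots nonzero; naive elimination completes without hitting a zero pivot.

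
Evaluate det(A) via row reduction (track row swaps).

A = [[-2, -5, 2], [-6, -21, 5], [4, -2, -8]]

det(A) = -24

Forward elimination:
R2 <- R2 - (3)*R1:  [  0  -6  -1 ]
R3 <- R3 - (-2)*R1:  [   0  -12   -4 ]
R3 <- R3 - (2)*R2:  [  0   0  -2 ]
Upper-triangular form:
[ -2  -5   2 ]
[  0  -6  -1 ]
[  0   0  -2 ]
det(A) = (-1)^0 * (-2) * (-6) * (-2) = -24  (0 row swaps -> sign +1)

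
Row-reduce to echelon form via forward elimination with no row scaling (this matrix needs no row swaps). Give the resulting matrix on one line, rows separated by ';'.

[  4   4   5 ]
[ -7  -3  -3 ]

REF = [4 4 5; 0 4 23/4]

Forward elimination:
R2 <- R2 - (-7/4)*R1:  [    0     4  23/4 ]
Row echelon form:
[ 4  4     5 ]
[ 0  4  23/4 ]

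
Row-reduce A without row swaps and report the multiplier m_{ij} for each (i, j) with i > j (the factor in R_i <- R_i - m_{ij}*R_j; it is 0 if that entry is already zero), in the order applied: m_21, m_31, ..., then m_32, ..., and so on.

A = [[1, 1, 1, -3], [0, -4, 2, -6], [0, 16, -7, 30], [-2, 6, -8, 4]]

multipliers: 0, 0, -2, -4, -2, -2

Forward elimination:
R2: entry in column 1 is already 0 -> m_{21} = 0 (no row operation needed)
R3: entry in column 1 is already 0 -> m_{31} = 0 (no row operation needed)
R4 <- R4 - (-2)*R1:  [  0   8  -6  -2 ]
R3 <- R3 - (-4)*R2:  [ 0  0  1  6 ]
R4 <- R4 - (-2)*R2:  [   0    0   -2  -14 ]
R4 <- R4 - (-2)*R3:  [  0   0   0  -2 ]
Multipliers (in order of application): m_{21} = 0, m_{31} = 0, m_{41} = -2, m_{32} = -4, m_{42} = -2, m_{43} = -2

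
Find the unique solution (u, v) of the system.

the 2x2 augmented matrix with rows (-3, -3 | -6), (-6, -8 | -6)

Forward elimination on [A|b]:
R2 <- R2 - (2)*R1:  [  0  -2   6 ]
Row echelon form:
[ -3  -3  |  -6 ]
[  0  -2  |   6 ]
Back-substitution:
v = (6) / -2 = -3
u = (-6 - (-3)*(-3)) / -3 = 5

(5, -3)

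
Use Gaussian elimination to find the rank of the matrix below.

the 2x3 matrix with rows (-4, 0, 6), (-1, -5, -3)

rank(A) = 2

Row reduction:
R2 <- R2 - (1/4)*R1:  [    0    -5  -9/2 ]
Row echelon form:
[ -4   0     6 ]
[  0  -5  -9/2 ]
Nonzero rows / pivot columns: 2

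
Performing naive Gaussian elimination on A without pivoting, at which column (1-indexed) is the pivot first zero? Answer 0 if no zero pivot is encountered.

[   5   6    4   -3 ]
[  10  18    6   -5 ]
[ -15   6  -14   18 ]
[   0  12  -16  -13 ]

Naive forward elimination:
R2 <- R2 - (2)*R1:  [  0   6  -2   1 ]
R3 <- R3 - (-3)*R1:  [  0  24  -2   9 ]
R3 <- R3 - (4)*R2:  [ 0  0  6  5 ]
R4 <- R4 - (2)*R2:  [   0    0  -12  -15 ]
R4 <- R4 - (-2)*R3:  [  0   0   0  -5 ]
All pivots nonzero; naive elimination completes without hitting a zero pivot.

first zero-pivot column = 0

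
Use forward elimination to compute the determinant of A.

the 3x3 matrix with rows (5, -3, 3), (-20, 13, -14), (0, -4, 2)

det(A) = -30

Forward elimination:
R2 <- R2 - (-4)*R1:  [  0   1  -2 ]
R3 <- R3 - (-4)*R2:  [  0   0  -6 ]
Upper-triangular form:
[ 5  -3   3 ]
[ 0   1  -2 ]
[ 0   0  -6 ]
det(A) = (-1)^0 * (5) * (1) * (-6) = -30  (0 row swaps -> sign +1)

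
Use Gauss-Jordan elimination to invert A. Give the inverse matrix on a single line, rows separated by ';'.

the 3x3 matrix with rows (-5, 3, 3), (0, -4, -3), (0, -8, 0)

Gauss-Jordan on [A | I]:
R1 <- (1/-5)*R1:  [    1  -3/5  -3/5  |  -1/5     0     0 ]
R2 <- (1/-4)*R2:  [    0     1   3/4  |     0  -1/4     0 ]
R1 <- R1 - (-3/5)*R2:  [     1      0  -3/20  |   -1/5  -3/20      0 ]
R3 <- R3 - (-8)*R2:  [  0   0   6  |   0  -2   1 ]
R3 <- (1/6)*R3:  [    0     0     1  |     0  -1/3   1/6 ]
R1 <- R1 - (-3/20)*R3:  [    1     0     0  |  -1/5  -1/5  1/40 ]
R2 <- R2 - (3/4)*R3:  [    0     1     0  |     0     0  -1/8 ]
Right block of [I | A^{-1}] is the inverse:
[ -1/5  -1/5  1/40 ]
[    0     0  -1/8 ]
[    0  -1/3   1/6 ]

inverse = [-1/5 -1/5 1/40; 0 0 -1/8; 0 -1/3 1/6]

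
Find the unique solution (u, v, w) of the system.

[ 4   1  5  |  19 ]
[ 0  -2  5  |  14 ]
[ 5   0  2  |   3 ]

Forward elimination on [A|b]:
R3 <- R3 - (5/4)*R1:  [     0   -5/4  -17/4  -83/4 ]
R3 <- R3 - (5/8)*R2:  [     0      0  -59/8  -59/2 ]
Row echelon form:
[ 4   1      5  |     19 ]
[ 0  -2      5  |     14 ]
[ 0   0  -59/8  |  -59/2 ]
Back-substitution:
w = (-59/2) / (-59/8) = 4
v = (14 - (5)*(4)) / -2 = 3
u = (19 - (1)*(3) - (5)*(4)) / 4 = -1

(-1, 3, 4)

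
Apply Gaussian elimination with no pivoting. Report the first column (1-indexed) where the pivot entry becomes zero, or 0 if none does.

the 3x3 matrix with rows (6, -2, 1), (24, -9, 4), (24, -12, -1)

Naive forward elimination:
R2 <- R2 - (4)*R1:  [  0  -1   0 ]
R3 <- R3 - (4)*R1:  [  0  -4  -5 ]
R3 <- R3 - (4)*R2:  [  0   0  -5 ]
All pivots nonzero; naive elimination completes without hitting a zero pivot.

first zero-pivot column = 0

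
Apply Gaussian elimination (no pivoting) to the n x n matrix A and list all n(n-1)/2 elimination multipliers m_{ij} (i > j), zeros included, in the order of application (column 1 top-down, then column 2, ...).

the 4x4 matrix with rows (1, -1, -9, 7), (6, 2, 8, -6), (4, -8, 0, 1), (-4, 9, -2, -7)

Forward elimination:
R2 <- R2 - (6)*R1:  [   0    8   62  -48 ]
R3 <- R3 - (4)*R1:  [   0   -4   36  -27 ]
R4 <- R4 - (-4)*R1:  [   0    5  -38   21 ]
R3 <- R3 - (-1/2)*R2:  [   0    0   67  -51 ]
R4 <- R4 - (5/8)*R2:  [      0       0  -307/4      51 ]
R4 <- R4 - (-307/268)*R3:  [         0          0          0  -1989/268 ]
Multipliers (in order of application): m_{21} = 6, m_{31} = 4, m_{41} = -4, m_{32} = -1/2, m_{42} = 5/8, m_{43} = -307/268

multipliers: 6, 4, -4, -1/2, 5/8, -307/268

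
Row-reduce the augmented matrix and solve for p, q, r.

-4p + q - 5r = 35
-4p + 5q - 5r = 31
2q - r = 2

Forward elimination on [A|b]:
R2 <- R2 - (1)*R1:  [  0   4   0  -4 ]
R3 <- R3 - (1/2)*R2:  [  0   0  -1   4 ]
Row echelon form:
[ -4  1  -5  |  35 ]
[  0  4   0  |  -4 ]
[  0  0  -1  |   4 ]
Back-substitution:
r = (4) / -1 = -4
q = (-4) / 4 = -1
p = (35 - (1)*(-1) - (-5)*(-4)) / -4 = -4

(-4, -1, -4)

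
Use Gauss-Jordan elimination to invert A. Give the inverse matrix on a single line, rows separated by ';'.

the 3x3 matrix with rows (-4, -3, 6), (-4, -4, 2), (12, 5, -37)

Gauss-Jordan on [A | I]:
R1 <- (1/-4)*R1:  [    1   3/4  -3/2  |  -1/4     0     0 ]
R2 <- R2 - (-4)*R1:  [  0  -1  -4  |  -1   1   0 ]
R3 <- R3 - (12)*R1:  [   0   -4  -19  |    3    0    1 ]
R2 <- (1/-1)*R2:  [  0   1   4  |   1  -1   0 ]
R1 <- R1 - (3/4)*R2:  [    1     0  -9/2  |    -1   3/4     0 ]
R3 <- R3 - (-4)*R2:  [  0   0  -3  |   7  -4   1 ]
R3 <- (1/-3)*R3:  [    0     0     1  |  -7/3   4/3  -1/3 ]
R1 <- R1 - (-9/2)*R3:  [     1      0      0  |  -23/2   27/4   -3/2 ]
R2 <- R2 - (4)*R3:  [     0      1      0  |   31/3  -19/3    4/3 ]
Right block of [I | A^{-1}] is the inverse:
[ -23/2   27/4  -3/2 ]
[  31/3  -19/3   4/3 ]
[  -7/3    4/3  -1/3 ]

inverse = [-23/2 27/4 -3/2; 31/3 -19/3 4/3; -7/3 4/3 -1/3]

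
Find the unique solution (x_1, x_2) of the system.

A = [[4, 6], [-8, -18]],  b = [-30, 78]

(-3, -3)

Forward elimination on [A|b]:
R2 <- R2 - (-2)*R1:  [  0  -6  18 ]
Row echelon form:
[ 4   6  |  -30 ]
[ 0  -6  |   18 ]
Back-substitution:
x_2 = (18) / -6 = -3
x_1 = (-30 - (6)*(-3)) / 4 = -3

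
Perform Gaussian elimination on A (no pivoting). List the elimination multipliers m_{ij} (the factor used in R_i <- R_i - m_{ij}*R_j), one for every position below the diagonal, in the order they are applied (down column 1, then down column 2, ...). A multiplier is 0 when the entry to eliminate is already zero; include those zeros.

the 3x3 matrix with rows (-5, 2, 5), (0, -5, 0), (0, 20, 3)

Forward elimination:
R2: entry in column 1 is already 0 -> m_{21} = 0 (no row operation needed)
R3: entry in column 1 is already 0 -> m_{31} = 0 (no row operation needed)
R3 <- R3 - (-4)*R2:  [ 0  0  3 ]
Multipliers (in order of application): m_{21} = 0, m_{31} = 0, m_{32} = -4

multipliers: 0, 0, -4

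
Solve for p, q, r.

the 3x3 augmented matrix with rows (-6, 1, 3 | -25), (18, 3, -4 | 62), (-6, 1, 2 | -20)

Forward elimination on [A|b]:
R2 <- R2 - (-3)*R1:  [   0    6    5  -13 ]
R3 <- R3 - (1)*R1:  [  0   0  -1   5 ]
Row echelon form:
[ -6  1   3  |  -25 ]
[  0  6   5  |  -13 ]
[  0  0  -1  |    5 ]
Back-substitution:
r = (5) / -1 = -5
q = (-13 - (5)*(-5)) / 6 = 2
p = (-25 - (1)*(2) - (3)*(-5)) / -6 = 2

(2, 2, -5)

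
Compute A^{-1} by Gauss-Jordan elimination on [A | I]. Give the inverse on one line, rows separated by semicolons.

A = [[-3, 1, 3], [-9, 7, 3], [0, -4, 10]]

Gauss-Jordan on [A | I]:
R1 <- (1/-3)*R1:  [    1  -1/3    -1  |  -1/3     0     0 ]
R2 <- R2 - (-9)*R1:  [  0   4  -6  |  -3   1   0 ]
R2 <- (1/4)*R2:  [    0     1  -3/2  |  -3/4   1/4     0 ]
R1 <- R1 - (-1/3)*R2:  [     1      0   -3/2  |  -7/12   1/12      0 ]
R3 <- R3 - (-4)*R2:  [  0   0   4  |  -3   1   1 ]
R3 <- (1/4)*R3:  [    0     0     1  |  -3/4   1/4   1/4 ]
R1 <- R1 - (-3/2)*R3:  [      1       0       0  |  -41/24   11/24     3/8 ]
R2 <- R2 - (-3/2)*R3:  [     0      1      0  |  -15/8    5/8    3/8 ]
Right block of [I | A^{-1}] is the inverse:
[ -41/24  11/24  3/8 ]
[  -15/8    5/8  3/8 ]
[   -3/4    1/4  1/4 ]

inverse = [-41/24 11/24 3/8; -15/8 5/8 3/8; -3/4 1/4 1/4]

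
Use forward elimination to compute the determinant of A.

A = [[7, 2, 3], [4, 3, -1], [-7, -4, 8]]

det(A) = 105

Forward elimination:
R2 <- R2 - (4/7)*R1:  [     0   13/7  -19/7 ]
R3 <- R3 - (-1)*R1:  [  0  -2  11 ]
R3 <- R3 - (-14/13)*R2:  [      0       0  105/13 ]
Upper-triangular form:
[ 7     2       3 ]
[ 0  13/7   -19/7 ]
[ 0     0  105/13 ]
det(A) = (-1)^0 * (7) * (13/7) * (105/13) = 105  (0 row swaps -> sign +1)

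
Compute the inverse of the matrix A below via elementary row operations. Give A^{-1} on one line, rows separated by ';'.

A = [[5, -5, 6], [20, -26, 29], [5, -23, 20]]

inverse = [49/10 -19/15 11/30; -17/2 7/3 -5/6; -11 3 -1]

Gauss-Jordan on [A | I]:
R1 <- (1/5)*R1:  [   1   -1  6/5  |  1/5    0    0 ]
R2 <- R2 - (20)*R1:  [  0  -6   5  |  -4   1   0 ]
R3 <- R3 - (5)*R1:  [   0  -18   14  |   -1    0    1 ]
R2 <- (1/-6)*R2:  [    0     1  -5/6  |   2/3  -1/6     0 ]
R1 <- R1 - (-1)*R2:  [     1      0  11/30  |  13/15   -1/6      0 ]
R3 <- R3 - (-18)*R2:  [  0   0  -1  |  11  -3   1 ]
R3 <- (1/-1)*R3:  [   0    0    1  |  -11    3   -1 ]
R1 <- R1 - (11/30)*R3:  [      1       0       0  |   49/10  -19/15   11/30 ]
R2 <- R2 - (-5/6)*R3:  [     0      1      0  |  -17/2    7/3   -5/6 ]
Right block of [I | A^{-1}] is the inverse:
[ 49/10  -19/15  11/30 ]
[ -17/2     7/3   -5/6 ]
[   -11       3     -1 ]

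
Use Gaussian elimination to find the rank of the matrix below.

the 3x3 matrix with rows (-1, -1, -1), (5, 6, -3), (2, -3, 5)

Row reduction:
R2 <- R2 - (-5)*R1:  [  0   1  -8 ]
R3 <- R3 - (-2)*R1:  [  0  -5   3 ]
R3 <- R3 - (-5)*R2:  [   0    0  -37 ]
Row echelon form:
[ -1  -1   -1 ]
[  0   1   -8 ]
[  0   0  -37 ]
Nonzero rows / pivot columns: 3

rank(A) = 3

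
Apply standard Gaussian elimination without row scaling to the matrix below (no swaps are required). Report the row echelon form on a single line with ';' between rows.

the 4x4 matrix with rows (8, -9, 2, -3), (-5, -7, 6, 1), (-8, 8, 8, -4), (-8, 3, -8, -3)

REF = [8 -9 2 -3; 0 -101/8 29/4 -7/8; 0 0 952/101 -700/101; 0 0 0 -213/17]

Forward elimination:
R2 <- R2 - (-5/8)*R1:  [      0  -101/8    29/4    -7/8 ]
R3 <- R3 - (-1)*R1:  [  0  -1  10  -7 ]
R4 <- R4 - (-1)*R1:  [  0  -6  -6  -6 ]
R3 <- R3 - (8/101)*R2:  [        0         0   952/101  -700/101 ]
R4 <- R4 - (48/101)*R2:  [        0         0  -954/101  -564/101 ]
R4 <- R4 - (-477/476)*R3:  [       0        0        0  -213/17 ]
Row echelon form:
[ 8      -9        2        -3 ]
[ 0  -101/8     29/4      -7/8 ]
[ 0       0  952/101  -700/101 ]
[ 0       0        0   -213/17 ]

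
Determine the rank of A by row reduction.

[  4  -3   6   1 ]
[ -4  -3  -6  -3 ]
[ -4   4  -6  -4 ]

rank(A) = 3

Row reduction:
R2 <- R2 - (-1)*R1:  [  0  -6   0  -2 ]
R3 <- R3 - (-1)*R1:  [  0   1   0  -3 ]
R3 <- R3 - (-1/6)*R2:  [     0      0      0  -10/3 ]
Row echelon form:
[ 4  -3  6      1 ]
[ 0  -6  0     -2 ]
[ 0   0  0  -10/3 ]
Nonzero rows / pivot columns: 3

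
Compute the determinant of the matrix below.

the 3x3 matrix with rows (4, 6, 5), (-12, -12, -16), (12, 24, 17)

det(A) = 72

Forward elimination:
R2 <- R2 - (-3)*R1:  [  0   6  -1 ]
R3 <- R3 - (3)*R1:  [ 0  6  2 ]
R3 <- R3 - (1)*R2:  [ 0  0  3 ]
Upper-triangular form:
[ 4  6   5 ]
[ 0  6  -1 ]
[ 0  0   3 ]
det(A) = (-1)^0 * (4) * (6) * (3) = 72  (0 row swaps -> sign +1)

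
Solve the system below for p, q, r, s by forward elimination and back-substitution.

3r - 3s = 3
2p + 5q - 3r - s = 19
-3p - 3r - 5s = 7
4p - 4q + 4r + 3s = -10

Forward elimination on [A|b]:
R1 <-> R2   (pivot in column 1 was zero)
[  2   5  -3  -1   19 ]
[  0   0   3  -3    3 ]
[ -3   0  -3  -5    7 ]
[  4  -4   4   3  -10 ]
R3 <- R3 - (-3/2)*R1:  [     0   15/2  -15/2  -13/2   71/2 ]
R4 <- R4 - (2)*R1:  [   0  -14   10    5  -48 ]
R2 <-> R3   (pivot in column 2 was zero)
[ 2     5     -3     -1    19 ]
[ 0  15/2  -15/2  -13/2  71/2 ]
[ 0     0      3     -3     3 ]
[ 0   -14     10      5   -48 ]
R4 <- R4 - (-28/15)*R2:  [       0        0       -4  -107/15   274/15 ]
R4 <- R4 - (-4/3)*R3:  [       0        0        0  -167/15   334/15 ]
Row echelon form:
[ 2     5     -3       -1  |      19 ]
[ 0  15/2  -15/2    -13/2  |    71/2 ]
[ 0     0      3       -3  |       3 ]
[ 0     0      0  -167/15  |  334/15 ]
Back-substitution:
s = (334/15) / (-167/15) = -2
r = (3 - (-3)*(-2)) / 3 = -1
q = (71/2 - (-15/2)*(-1) - (-13/2)*(-2)) / (15/2) = 2
p = (19 - (5)*(2) - (-3)*(-1) - (-1)*(-2)) / 2 = 2

(2, 2, -1, -2)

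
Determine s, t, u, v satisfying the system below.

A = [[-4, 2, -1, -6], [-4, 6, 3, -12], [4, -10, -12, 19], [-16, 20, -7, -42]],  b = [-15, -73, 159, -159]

(-2, -5, -5, 3)

Forward elimination on [A|b]:
R2 <- R2 - (1)*R1:  [   0    4    4   -6  -58 ]
R3 <- R3 - (-1)*R1:  [   0   -8  -13   13  144 ]
R4 <- R4 - (4)*R1:  [   0   12   -3  -18  -99 ]
R3 <- R3 - (-2)*R2:  [  0   0  -5   1  28 ]
R4 <- R4 - (3)*R2:  [   0    0  -15    0   75 ]
R4 <- R4 - (3)*R3:  [  0   0   0  -3  -9 ]
Row echelon form:
[ -4  2  -1  -6  |  -15 ]
[  0  4   4  -6  |  -58 ]
[  0  0  -5   1  |   28 ]
[  0  0   0  -3  |   -9 ]
Back-substitution:
v = (-9) / -3 = 3
u = (28 - (1)*(3)) / -5 = -5
t = (-58 - (4)*(-5) - (-6)*(3)) / 4 = -5
s = (-15 - (2)*(-5) - (-1)*(-5) - (-6)*(3)) / -4 = -2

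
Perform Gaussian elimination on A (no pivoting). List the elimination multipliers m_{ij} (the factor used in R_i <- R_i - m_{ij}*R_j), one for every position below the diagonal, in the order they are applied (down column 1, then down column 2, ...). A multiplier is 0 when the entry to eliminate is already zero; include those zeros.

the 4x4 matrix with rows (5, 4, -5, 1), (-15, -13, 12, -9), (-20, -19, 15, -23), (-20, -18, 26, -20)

multipliers: -3, -4, -4, 3, 2, 3

Forward elimination:
R2 <- R2 - (-3)*R1:  [  0  -1  -3  -6 ]
R3 <- R3 - (-4)*R1:  [   0   -3   -5  -19 ]
R4 <- R4 - (-4)*R1:  [   0   -2    6  -16 ]
R3 <- R3 - (3)*R2:  [  0   0   4  -1 ]
R4 <- R4 - (2)*R2:  [  0   0  12  -4 ]
R4 <- R4 - (3)*R3:  [  0   0   0  -1 ]
Multipliers (in order of application): m_{21} = -3, m_{31} = -4, m_{41} = -4, m_{32} = 3, m_{42} = 2, m_{43} = 3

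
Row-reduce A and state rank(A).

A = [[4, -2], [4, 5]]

rank(A) = 2

Row reduction:
R2 <- R2 - (1)*R1:  [ 0  7 ]
Row echelon form:
[ 4  -2 ]
[ 0   7 ]
Nonzero rows / pivot columns: 2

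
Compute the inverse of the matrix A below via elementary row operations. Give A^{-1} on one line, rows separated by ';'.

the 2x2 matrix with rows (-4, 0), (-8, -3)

Gauss-Jordan on [A | I]:
R1 <- (1/-4)*R1:  [    1     0  |  -1/4     0 ]
R2 <- R2 - (-8)*R1:  [  0  -3  |  -2   1 ]
R2 <- (1/-3)*R2:  [    0     1  |   2/3  -1/3 ]
Right block of [I | A^{-1}] is the inverse:
[ -1/4     0 ]
[  2/3  -1/3 ]

inverse = [-1/4 0; 2/3 -1/3]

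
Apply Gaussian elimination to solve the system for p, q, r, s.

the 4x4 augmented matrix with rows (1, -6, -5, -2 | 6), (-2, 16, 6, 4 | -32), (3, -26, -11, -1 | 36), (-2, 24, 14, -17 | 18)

(5, -2, 3, -2)

Forward elimination on [A|b]:
R2 <- R2 - (-2)*R1:  [   0    4   -4    0  -20 ]
R3 <- R3 - (3)*R1:  [  0  -8   4   5  18 ]
R4 <- R4 - (-2)*R1:  [   0   12    4  -21   30 ]
R3 <- R3 - (-2)*R2:  [   0    0   -4    5  -22 ]
R4 <- R4 - (3)*R2:  [   0    0   16  -21   90 ]
R4 <- R4 - (-4)*R3:  [  0   0   0  -1   2 ]
Row echelon form:
[ 1  -6  -5  -2  |    6 ]
[ 0   4  -4   0  |  -20 ]
[ 0   0  -4   5  |  -22 ]
[ 0   0   0  -1  |    2 ]
Back-substitution:
s = (2) / -1 = -2
r = (-22 - (5)*(-2)) / -4 = 3
q = (-20 - (-4)*(3)) / 4 = -2
p = (6 - (-6)*(-2) - (-5)*(3) - (-2)*(-2)) / 1 = 5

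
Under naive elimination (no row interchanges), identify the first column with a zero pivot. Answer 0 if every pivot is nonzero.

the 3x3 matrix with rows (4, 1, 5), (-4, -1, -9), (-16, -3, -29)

Naive forward elimination:
R2 <- R2 - (-1)*R1:  [  0   0  -4 ]
R3 <- R3 - (-4)*R1:  [  0   1  -9 ]
Matrix at this point:
[ 4  1   5 ]
[ 0  0  -4 ]
[ 0  1  -9 ]
Pivot entry (2,2) is zero but row 3 has 1 in column 2 -> naive elimination stops; a row interchange (e.g. R2 <-> R3) would be required here.

first zero-pivot column = 2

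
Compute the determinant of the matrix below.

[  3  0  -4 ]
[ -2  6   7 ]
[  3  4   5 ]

Forward elimination:
R2 <- R2 - (-2/3)*R1:  [    0     6  13/3 ]
R3 <- R3 - (1)*R1:  [ 0  4  9 ]
R3 <- R3 - (2/3)*R2:  [    0     0  55/9 ]
Upper-triangular form:
[ 3  0    -4 ]
[ 0  6  13/3 ]
[ 0  0  55/9 ]
det(A) = (-1)^0 * (3) * (6) * (55/9) = 110  (0 row swaps -> sign +1)

det(A) = 110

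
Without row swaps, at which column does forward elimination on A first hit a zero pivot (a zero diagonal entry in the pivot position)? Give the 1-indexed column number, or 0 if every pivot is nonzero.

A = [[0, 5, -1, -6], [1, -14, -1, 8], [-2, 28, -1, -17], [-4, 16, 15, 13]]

Naive forward elimination:
Pivot entry (1,1) is zero but row 2 has 1 in column 1 -> naive elimination stops; a row interchange (e.g. R1 <-> R2) would be required here.

first zero-pivot column = 1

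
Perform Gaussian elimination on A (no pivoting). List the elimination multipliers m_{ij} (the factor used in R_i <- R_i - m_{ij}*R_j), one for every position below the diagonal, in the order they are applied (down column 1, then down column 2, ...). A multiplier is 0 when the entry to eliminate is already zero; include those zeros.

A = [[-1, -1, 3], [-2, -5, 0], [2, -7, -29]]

multipliers: 2, -2, 3

Forward elimination:
R2 <- R2 - (2)*R1:  [  0  -3  -6 ]
R3 <- R3 - (-2)*R1:  [   0   -9  -23 ]
R3 <- R3 - (3)*R2:  [  0   0  -5 ]
Multipliers (in order of application): m_{21} = 2, m_{31} = -2, m_{32} = 3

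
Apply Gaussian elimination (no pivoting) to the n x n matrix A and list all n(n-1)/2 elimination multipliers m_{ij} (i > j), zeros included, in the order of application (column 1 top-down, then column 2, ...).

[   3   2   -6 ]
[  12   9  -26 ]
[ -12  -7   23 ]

multipliers: 4, -4, 1

Forward elimination:
R2 <- R2 - (4)*R1:  [  0   1  -2 ]
R3 <- R3 - (-4)*R1:  [  0   1  -1 ]
R3 <- R3 - (1)*R2:  [ 0  0  1 ]
Multipliers (in order of application): m_{21} = 4, m_{31} = -4, m_{32} = 1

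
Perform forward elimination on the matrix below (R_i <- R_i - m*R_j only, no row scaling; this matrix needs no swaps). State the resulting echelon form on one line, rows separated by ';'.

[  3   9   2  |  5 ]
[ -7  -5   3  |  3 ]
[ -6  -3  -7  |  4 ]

Forward elimination:
R2 <- R2 - (-7/3)*R1:  [    0    16  23/3  44/3 ]
R3 <- R3 - (-2)*R1:  [  0  15  -3  14 ]
R3 <- R3 - (15/16)*R2:  [       0        0  -163/16      1/4 ]
Row echelon form:
[ 3   9        2  |     5 ]
[ 0  16     23/3  |  44/3 ]
[ 0   0  -163/16  |   1/4 ]

REF = [3 9 2 5; 0 16 23/3 44/3; 0 0 -163/16 1/4]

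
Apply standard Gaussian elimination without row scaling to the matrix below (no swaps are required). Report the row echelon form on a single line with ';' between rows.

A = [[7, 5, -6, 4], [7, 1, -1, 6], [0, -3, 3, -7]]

Forward elimination:
R2 <- R2 - (1)*R1:  [  0  -4   5   2 ]
R3 <- R3 - (3/4)*R2:  [     0      0   -3/4  -17/2 ]
Row echelon form:
[ 7   5    -6      4 ]
[ 0  -4     5      2 ]
[ 0   0  -3/4  -17/2 ]

REF = [7 5 -6 4; 0 -4 5 2; 0 0 -3/4 -17/2]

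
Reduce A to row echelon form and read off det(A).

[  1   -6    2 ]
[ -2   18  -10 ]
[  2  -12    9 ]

det(A) = 30

Forward elimination:
R2 <- R2 - (-2)*R1:  [  0   6  -6 ]
R3 <- R3 - (2)*R1:  [ 0  0  5 ]
Upper-triangular form:
[ 1  -6   2 ]
[ 0   6  -6 ]
[ 0   0   5 ]
det(A) = (-1)^0 * (1) * (6) * (5) = 30  (0 row swaps -> sign +1)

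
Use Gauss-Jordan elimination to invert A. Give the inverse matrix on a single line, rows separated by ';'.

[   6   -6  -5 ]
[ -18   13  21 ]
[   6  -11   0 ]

inverse = [77/10 11/6 -61/30; 21/5 1 -6/5; 4 1 -1]

Gauss-Jordan on [A | I]:
R1 <- (1/6)*R1:  [    1    -1  -5/6  |   1/6     0     0 ]
R2 <- R2 - (-18)*R1:  [  0  -5   6  |   3   1   0 ]
R3 <- R3 - (6)*R1:  [  0  -5   5  |  -1   0   1 ]
R2 <- (1/-5)*R2:  [    0     1  -6/5  |  -3/5  -1/5     0 ]
R1 <- R1 - (-1)*R2:  [      1       0  -61/30  |  -13/30    -1/5       0 ]
R3 <- R3 - (-5)*R2:  [  0   0  -1  |  -4  -1   1 ]
R3 <- (1/-1)*R3:  [  0   0   1  |   4   1  -1 ]
R1 <- R1 - (-61/30)*R3:  [      1       0       0  |   77/10    11/6  -61/30 ]
R2 <- R2 - (-6/5)*R3:  [    0     1     0  |  21/5     1  -6/5 ]
Right block of [I | A^{-1}] is the inverse:
[ 77/10  11/6  -61/30 ]
[  21/5     1    -6/5 ]
[     4     1      -1 ]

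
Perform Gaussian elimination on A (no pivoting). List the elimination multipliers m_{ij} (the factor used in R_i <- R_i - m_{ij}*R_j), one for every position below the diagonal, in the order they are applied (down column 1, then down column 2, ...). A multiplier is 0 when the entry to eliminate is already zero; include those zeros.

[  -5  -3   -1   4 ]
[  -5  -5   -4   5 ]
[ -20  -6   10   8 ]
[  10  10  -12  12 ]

Forward elimination:
R2 <- R2 - (1)*R1:  [  0  -2  -3   1 ]
R3 <- R3 - (4)*R1:  [  0   6  14  -8 ]
R4 <- R4 - (-2)*R1:  [   0    4  -14   20 ]
R3 <- R3 - (-3)*R2:  [  0   0   5  -5 ]
R4 <- R4 - (-2)*R2:  [   0    0  -20   22 ]
R4 <- R4 - (-4)*R3:  [ 0  0  0  2 ]
Multipliers (in order of application): m_{21} = 1, m_{31} = 4, m_{41} = -2, m_{32} = -3, m_{42} = -2, m_{43} = -4

multipliers: 1, 4, -2, -3, -2, -4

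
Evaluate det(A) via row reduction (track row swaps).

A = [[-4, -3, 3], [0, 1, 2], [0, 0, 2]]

det(A) = -8

Forward elimination:
Upper-triangular form:
[ -4  -3  3 ]
[  0   1  2 ]
[  0   0  2 ]
det(A) = (-1)^0 * (-4) * (1) * (2) = -8  (0 row swaps -> sign +1)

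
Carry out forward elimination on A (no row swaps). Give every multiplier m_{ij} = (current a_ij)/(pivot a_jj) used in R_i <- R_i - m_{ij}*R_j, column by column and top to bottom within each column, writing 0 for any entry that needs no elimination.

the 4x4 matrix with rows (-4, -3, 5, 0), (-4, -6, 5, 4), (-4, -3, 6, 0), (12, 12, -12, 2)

multipliers: 1, 1, -3, 0, -1, 3

Forward elimination:
R2 <- R2 - (1)*R1:  [  0  -3   0   4 ]
R3 <- R3 - (1)*R1:  [ 0  0  1  0 ]
R4 <- R4 - (-3)*R1:  [ 0  3  3  2 ]
R3: entry in column 2 is already 0 -> m_{32} = 0 (no row operation needed)
R4 <- R4 - (-1)*R2:  [ 0  0  3  6 ]
R4 <- R4 - (3)*R3:  [ 0  0  0  6 ]
Multipliers (in order of application): m_{21} = 1, m_{31} = 1, m_{41} = -3, m_{32} = 0, m_{42} = -1, m_{43} = 3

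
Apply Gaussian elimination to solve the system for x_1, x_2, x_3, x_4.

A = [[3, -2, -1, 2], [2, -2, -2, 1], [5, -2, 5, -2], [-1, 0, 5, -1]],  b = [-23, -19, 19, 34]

(-4, -2, 5, -5)

Forward elimination on [A|b]:
R2 <- R2 - (2/3)*R1:  [     0   -2/3   -4/3   -1/3  -11/3 ]
R3 <- R3 - (5/3)*R1:  [     0    4/3   20/3  -16/3  172/3 ]
R4 <- R4 - (-1/3)*R1:  [    0  -2/3  14/3  -1/3  79/3 ]
R3 <- R3 - (-2)*R2:  [  0   0   4  -6  50 ]
R4 <- R4 - (1)*R2:  [  0   0   6   0  30 ]
R4 <- R4 - (3/2)*R3:  [   0    0    0    9  -45 ]
Row echelon form:
[ 3    -2    -1     2  |    -23 ]
[ 0  -2/3  -4/3  -1/3  |  -11/3 ]
[ 0     0     4    -6  |     50 ]
[ 0     0     0     9  |    -45 ]
Back-substitution:
x_4 = (-45) / 9 = -5
x_3 = (50 - (-6)*(-5)) / 4 = 5
x_2 = (-11/3 - (-4/3)*(5) - (-1/3)*(-5)) / (-2/3) = -2
x_1 = (-23 - (-2)*(-2) - (-1)*(5) - (2)*(-5)) / 3 = -4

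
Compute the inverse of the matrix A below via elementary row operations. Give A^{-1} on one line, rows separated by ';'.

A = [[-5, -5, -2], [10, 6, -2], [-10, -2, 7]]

inverse = [-19/10 -39/20 -11/10; 5/2 11/4 3/2; -2 -2 -1]

Gauss-Jordan on [A | I]:
R1 <- (1/-5)*R1:  [    1     1   2/5  |  -1/5     0     0 ]
R2 <- R2 - (10)*R1:  [  0  -4  -6  |   2   1   0 ]
R3 <- R3 - (-10)*R1:  [  0   8  11  |  -2   0   1 ]
R2 <- (1/-4)*R2:  [    0     1   3/2  |  -1/2  -1/4     0 ]
R1 <- R1 - (1)*R2:  [      1       0  -11/10  |    3/10     1/4       0 ]
R3 <- R3 - (8)*R2:  [  0   0  -1  |   2   2   1 ]
R3 <- (1/-1)*R3:  [  0   0   1  |  -2  -2  -1 ]
R1 <- R1 - (-11/10)*R3:  [      1       0       0  |  -19/10  -39/20  -11/10 ]
R2 <- R2 - (3/2)*R3:  [    0     1     0  |   5/2  11/4   3/2 ]
Right block of [I | A^{-1}] is the inverse:
[ -19/10  -39/20  -11/10 ]
[    5/2    11/4     3/2 ]
[     -2      -2      -1 ]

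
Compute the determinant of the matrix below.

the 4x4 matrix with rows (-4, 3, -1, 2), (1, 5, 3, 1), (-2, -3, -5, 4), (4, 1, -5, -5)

det(A) = -978

Forward elimination:
R2 <- R2 - (-1/4)*R1:  [    0  23/4  11/4   3/2 ]
R3 <- R3 - (1/2)*R1:  [    0  -9/2  -9/2     3 ]
R4 <- R4 - (-1)*R1:  [  0   4  -6  -3 ]
R3 <- R3 - (-18/23)*R2:  [      0       0  -54/23   96/23 ]
R4 <- R4 - (16/23)*R2:  [       0        0  -182/23   -93/23 ]
R4 <- R4 - (91/27)*R3:  [      0       0       0  -163/9 ]
Upper-triangular form:
[ -4     3      -1       2 ]
[  0  23/4    11/4     3/2 ]
[  0     0  -54/23   96/23 ]
[  0     0       0  -163/9 ]
det(A) = (-1)^0 * (-4) * (23/4) * (-54/23) * (-163/9) = -978  (0 row swaps -> sign +1)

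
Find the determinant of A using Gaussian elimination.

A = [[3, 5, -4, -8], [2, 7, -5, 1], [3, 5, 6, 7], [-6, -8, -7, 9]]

Forward elimination:
R2 <- R2 - (2/3)*R1:  [    0  11/3  -7/3  19/3 ]
R3 <- R3 - (1)*R1:  [  0   0  10  15 ]
R4 <- R4 - (-2)*R1:  [   0    2  -15   -7 ]
R4 <- R4 - (6/11)*R2:  [       0        0  -151/11  -115/11 ]
R4 <- R4 - (-151/110)*R3:  [      0       0       0  223/22 ]
Upper-triangular form:
[ 3     5    -4      -8 ]
[ 0  11/3  -7/3    19/3 ]
[ 0     0    10      15 ]
[ 0     0     0  223/22 ]
det(A) = (-1)^0 * (3) * (11/3) * (10) * (223/22) = 1115  (0 row swaps -> sign +1)

det(A) = 1115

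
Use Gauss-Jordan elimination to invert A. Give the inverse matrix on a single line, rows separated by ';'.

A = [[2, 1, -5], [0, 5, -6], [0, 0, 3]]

inverse = [1/2 -1/10 19/30; 0 1/5 2/5; 0 0 1/3]

Gauss-Jordan on [A | I]:
R1 <- (1/2)*R1:  [    1   1/2  -5/2  |   1/2     0     0 ]
R2 <- (1/5)*R2:  [    0     1  -6/5  |     0   1/5     0 ]
R1 <- R1 - (1/2)*R2:  [      1       0  -19/10  |     1/2   -1/10       0 ]
R3 <- (1/3)*R3:  [   0    0    1  |    0    0  1/3 ]
R1 <- R1 - (-19/10)*R3:  [     1      0      0  |    1/2  -1/10  19/30 ]
R2 <- R2 - (-6/5)*R3:  [   0    1    0  |    0  1/5  2/5 ]
Right block of [I | A^{-1}] is the inverse:
[ 1/2  -1/10  19/30 ]
[   0    1/5    2/5 ]
[   0      0    1/3 ]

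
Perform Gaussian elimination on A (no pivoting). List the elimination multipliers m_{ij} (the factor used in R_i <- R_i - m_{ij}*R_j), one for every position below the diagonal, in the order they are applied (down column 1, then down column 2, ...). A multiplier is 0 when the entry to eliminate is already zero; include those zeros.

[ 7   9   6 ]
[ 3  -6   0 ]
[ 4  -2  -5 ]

multipliers: 3/7, 4/7, 50/69

Forward elimination:
R2 <- R2 - (3/7)*R1:  [     0  -69/7  -18/7 ]
R3 <- R3 - (4/7)*R1:  [     0  -50/7  -59/7 ]
R3 <- R3 - (50/69)*R2:  [       0        0  -151/23 ]
Multipliers (in order of application): m_{21} = 3/7, m_{31} = 4/7, m_{32} = 50/69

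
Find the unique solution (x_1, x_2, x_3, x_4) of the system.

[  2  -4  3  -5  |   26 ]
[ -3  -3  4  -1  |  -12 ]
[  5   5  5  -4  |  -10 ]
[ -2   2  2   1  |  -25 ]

Forward elimination on [A|b]:
R2 <- R2 - (-3/2)*R1:  [     0     -9   17/2  -17/2     27 ]
R3 <- R3 - (5/2)*R1:  [    0    15  -5/2  17/2   -75 ]
R4 <- R4 - (-1)*R1:  [  0  -2   5  -4   1 ]
R3 <- R3 - (-5/3)*R2:  [     0      0   35/3  -17/3    -30 ]
R4 <- R4 - (2/9)*R2:  [     0      0   28/9  -19/9     -5 ]
R4 <- R4 - (4/15)*R3:  [    0     0     0  -3/5     3 ]
Row echelon form:
[ 2  -4     3     -5  |   26 ]
[ 0  -9  17/2  -17/2  |   27 ]
[ 0   0  35/3  -17/3  |  -30 ]
[ 0   0     0   -3/5  |    3 ]
Back-substitution:
x_4 = (3) / (-3/5) = -5
x_3 = (-30 - (-17/3)*(-5)) / (35/3) = -5
x_2 = (27 - (17/2)*(-5) - (-17/2)*(-5)) / -9 = -3
x_1 = (26 - (-4)*(-3) - (3)*(-5) - (-5)*(-5)) / 2 = 2

(2, -3, -5, -5)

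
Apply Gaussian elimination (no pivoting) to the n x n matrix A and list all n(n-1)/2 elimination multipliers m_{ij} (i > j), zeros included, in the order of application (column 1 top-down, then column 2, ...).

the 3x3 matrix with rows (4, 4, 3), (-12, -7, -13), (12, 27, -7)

multipliers: -3, 3, 3

Forward elimination:
R2 <- R2 - (-3)*R1:  [  0   5  -4 ]
R3 <- R3 - (3)*R1:  [   0   15  -16 ]
R3 <- R3 - (3)*R2:  [  0   0  -4 ]
Multipliers (in order of application): m_{21} = -3, m_{31} = 3, m_{32} = 3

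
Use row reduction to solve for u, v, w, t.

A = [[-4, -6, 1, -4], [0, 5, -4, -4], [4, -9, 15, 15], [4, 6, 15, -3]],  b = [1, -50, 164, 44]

Forward elimination on [A|b]:
R3 <- R3 - (-1)*R1:  [   0  -15   16   11  165 ]
R4 <- R4 - (-1)*R1:  [  0   0  16  -7  45 ]
R3 <- R3 - (-3)*R2:  [  0   0   4  -1  15 ]
R4 <- R4 - (4)*R3:  [   0    0    0   -3  -15 ]
Row echelon form:
[ -4  -6   1  -4  |    1 ]
[  0   5  -4  -4  |  -50 ]
[  0   0   4  -1  |   15 ]
[  0   0   0  -3  |  -15 ]
Back-substitution:
t = (-15) / -3 = 5
w = (15 - (-1)*(5)) / 4 = 5
v = (-50 - (-4)*(5) - (-4)*(5)) / 5 = -2
u = (1 - (-6)*(-2) - (1)*(5) - (-4)*(5)) / -4 = -1

(-1, -2, 5, 5)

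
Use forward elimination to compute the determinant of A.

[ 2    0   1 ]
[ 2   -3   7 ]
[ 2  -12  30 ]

det(A) = -30

Forward elimination:
R2 <- R2 - (1)*R1:  [  0  -3   6 ]
R3 <- R3 - (1)*R1:  [   0  -12   29 ]
R3 <- R3 - (4)*R2:  [ 0  0  5 ]
Upper-triangular form:
[ 2   0  1 ]
[ 0  -3  6 ]
[ 0   0  5 ]
det(A) = (-1)^0 * (2) * (-3) * (5) = -30  (0 row swaps -> sign +1)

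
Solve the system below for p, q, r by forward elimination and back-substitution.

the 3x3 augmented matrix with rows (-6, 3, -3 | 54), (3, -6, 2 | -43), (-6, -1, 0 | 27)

Forward elimination on [A|b]:
R2 <- R2 - (-1/2)*R1:  [    0  -9/2   1/2   -16 ]
R3 <- R3 - (1)*R1:  [   0   -4    3  -27 ]
R3 <- R3 - (8/9)*R2:  [      0       0    23/9  -115/9 ]
Row echelon form:
[ -6     3    -3  |      54 ]
[  0  -9/2   1/2  |     -16 ]
[  0     0  23/9  |  -115/9 ]
Back-substitution:
r = (-115/9) / (23/9) = -5
q = (-16 - (1/2)*(-5)) / (-9/2) = 3
p = (54 - (3)*(3) - (-3)*(-5)) / -6 = -5

(-5, 3, -5)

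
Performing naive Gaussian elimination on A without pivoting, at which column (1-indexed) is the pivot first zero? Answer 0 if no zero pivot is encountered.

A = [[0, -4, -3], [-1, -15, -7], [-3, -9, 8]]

first zero-pivot column = 1

Naive forward elimination:
Pivot entry (1,1) is zero but row 2 has -1 in column 1 -> naive elimination stops; a row interchange (e.g. R1 <-> R2) would be required here.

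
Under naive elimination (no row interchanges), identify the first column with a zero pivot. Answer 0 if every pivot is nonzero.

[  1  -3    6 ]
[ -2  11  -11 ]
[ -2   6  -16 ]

Naive forward elimination:
R2 <- R2 - (-2)*R1:  [ 0  5  1 ]
R3 <- R3 - (-2)*R1:  [  0   0  -4 ]
All pivots nonzero; naive elimination completes without hitting a zero pivot.

first zero-pivot column = 0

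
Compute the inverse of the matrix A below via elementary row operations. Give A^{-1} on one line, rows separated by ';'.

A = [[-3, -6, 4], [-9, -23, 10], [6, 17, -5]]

Gauss-Jordan on [A | I]:
R1 <- (1/-3)*R1:  [    1     2  -4/3  |  -1/3     0     0 ]
R2 <- R2 - (-9)*R1:  [  0  -5  -2  |  -3   1   0 ]
R3 <- R3 - (6)*R1:  [ 0  5  3  |  2  0  1 ]
R2 <- (1/-5)*R2:  [    0     1   2/5  |   3/5  -1/5     0 ]
R1 <- R1 - (2)*R2:  [      1       0  -32/15  |  -23/15     2/5       0 ]
R3 <- R3 - (5)*R2:  [  0   0   1  |  -1   1   1 ]
R1 <- R1 - (-32/15)*R3:  [     1      0      0  |  -11/3  38/15  32/15 ]
R2 <- R2 - (2/5)*R3:  [    0     1     0  |     1  -3/5  -2/5 ]
Right block of [I | A^{-1}] is the inverse:
[ -11/3  38/15  32/15 ]
[     1   -3/5   -2/5 ]
[    -1      1      1 ]

inverse = [-11/3 38/15 32/15; 1 -3/5 -2/5; -1 1 1]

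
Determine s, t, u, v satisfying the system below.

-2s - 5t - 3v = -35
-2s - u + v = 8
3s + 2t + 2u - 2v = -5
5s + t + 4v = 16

(-1, 5, -2, 4)

Forward elimination on [A|b]:
R2 <- R2 - (1)*R1:  [  0   5  -1   4  43 ]
R3 <- R3 - (-3/2)*R1:  [      0   -11/2       2   -13/2  -115/2 ]
R4 <- R4 - (-5/2)*R1:  [      0   -23/2       0    -7/2  -143/2 ]
R3 <- R3 - (-11/10)*R2:  [      0       0    9/10  -21/10   -51/5 ]
R4 <- R4 - (-23/10)*R2:  [      0       0  -23/10   57/10   137/5 ]
R4 <- R4 - (-23/9)*R3:  [   0    0    0  1/3  4/3 ]
Row echelon form:
[ -2  -5     0      -3  |    -35 ]
[  0   5    -1       4  |     43 ]
[  0   0  9/10  -21/10  |  -51/5 ]
[  0   0     0     1/3  |    4/3 ]
Back-substitution:
v = (4/3) / (1/3) = 4
u = (-51/5 - (-21/10)*(4)) / (9/10) = -2
t = (43 - (-1)*(-2) - (4)*(4)) / 5 = 5
s = (-35 - (-5)*(5) - (-3)*(4)) / -2 = -1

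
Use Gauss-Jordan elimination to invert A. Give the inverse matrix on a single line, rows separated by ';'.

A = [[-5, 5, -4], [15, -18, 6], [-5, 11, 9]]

inverse = [-76/5 -89/15 -14/5; -11 -13/3 -2; 5 2 1]

Gauss-Jordan on [A | I]:
R1 <- (1/-5)*R1:  [    1    -1   4/5  |  -1/5     0     0 ]
R2 <- R2 - (15)*R1:  [  0  -3  -6  |   3   1   0 ]
R3 <- R3 - (-5)*R1:  [  0   6  13  |  -1   0   1 ]
R2 <- (1/-3)*R2:  [    0     1     2  |    -1  -1/3     0 ]
R1 <- R1 - (-1)*R2:  [    1     0  14/5  |  -6/5  -1/3     0 ]
R3 <- R3 - (6)*R2:  [ 0  0  1  |  5  2  1 ]
R1 <- R1 - (14/5)*R3:  [      1       0       0  |   -76/5  -89/15   -14/5 ]
R2 <- R2 - (2)*R3:  [     0      1      0  |    -11  -13/3     -2 ]
Right block of [I | A^{-1}] is the inverse:
[ -76/5  -89/15  -14/5 ]
[   -11   -13/3     -2 ]
[     5       2      1 ]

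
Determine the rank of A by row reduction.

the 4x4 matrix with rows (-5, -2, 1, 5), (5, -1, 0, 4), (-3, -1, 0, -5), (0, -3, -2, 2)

Row reduction:
R2 <- R2 - (-1)*R1:  [  0  -3   1   9 ]
R3 <- R3 - (3/5)*R1:  [    0   1/5  -3/5    -8 ]
R3 <- R3 - (-1/15)*R2:  [     0      0  -8/15  -37/5 ]
R4 <- R4 - (1)*R2:  [  0   0  -3  -7 ]
R4 <- R4 - (45/8)*R3:  [     0      0      0  277/8 ]
Row echelon form:
[ -5  -2      1      5 ]
[  0  -3      1      9 ]
[  0   0  -8/15  -37/5 ]
[  0   0      0  277/8 ]
Nonzero rows / pivot columns: 4

rank(A) = 4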